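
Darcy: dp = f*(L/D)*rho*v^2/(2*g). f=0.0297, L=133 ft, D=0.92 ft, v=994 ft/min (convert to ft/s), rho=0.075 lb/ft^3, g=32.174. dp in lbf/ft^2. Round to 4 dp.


v_fps = 994/60 = 16.5667 ft/s
dp = 0.0297*(133/0.92)*0.075*16.5667^2/(2*32.174) = 1.3735 lbf/ft^2

1.3735 lbf/ft^2


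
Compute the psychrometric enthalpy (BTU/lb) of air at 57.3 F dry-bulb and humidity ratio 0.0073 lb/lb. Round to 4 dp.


h = 0.24*57.3 + 0.0073*(1061+0.444*57.3) = 21.6830 BTU/lb

21.6830 BTU/lb


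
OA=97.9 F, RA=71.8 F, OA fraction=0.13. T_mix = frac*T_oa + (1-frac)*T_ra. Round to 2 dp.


T_mix = 0.13*97.9 + 0.87*71.8 = 75.19 F

75.19 F


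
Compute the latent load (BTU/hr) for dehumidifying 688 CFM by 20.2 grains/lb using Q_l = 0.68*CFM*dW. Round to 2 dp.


Q = 0.68 * 688 * 20.2 = 9450.37 BTU/hr

9450.37 BTU/hr


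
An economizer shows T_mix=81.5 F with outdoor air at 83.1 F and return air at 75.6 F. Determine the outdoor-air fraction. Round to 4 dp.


frac = (81.5 - 75.6) / (83.1 - 75.6) = 0.7867

0.7867


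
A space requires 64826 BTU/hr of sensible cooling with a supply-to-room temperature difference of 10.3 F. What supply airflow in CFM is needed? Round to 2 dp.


CFM = 64826 / (1.08 * 10.3) = 5827.58

5827.58 CFM


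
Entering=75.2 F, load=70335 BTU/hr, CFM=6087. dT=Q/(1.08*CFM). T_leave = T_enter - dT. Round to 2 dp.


dT = 70335/(1.08*6087) = 10.6990
T_leave = 75.2 - 10.6990 = 64.50 F

64.50 F


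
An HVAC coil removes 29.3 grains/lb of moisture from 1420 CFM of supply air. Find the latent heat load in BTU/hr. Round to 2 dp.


Q = 0.68 * 1420 * 29.3 = 28292.08 BTU/hr

28292.08 BTU/hr


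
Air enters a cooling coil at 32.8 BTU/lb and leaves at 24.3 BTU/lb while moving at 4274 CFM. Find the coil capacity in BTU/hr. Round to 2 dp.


Q = 4.5 * 4274 * (32.8 - 24.3) = 163480.50 BTU/hr

163480.50 BTU/hr


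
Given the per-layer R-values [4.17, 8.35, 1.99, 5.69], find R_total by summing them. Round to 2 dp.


R_total = 4.17 + 8.35 + 1.99 + 5.69 = 20.20

20.20


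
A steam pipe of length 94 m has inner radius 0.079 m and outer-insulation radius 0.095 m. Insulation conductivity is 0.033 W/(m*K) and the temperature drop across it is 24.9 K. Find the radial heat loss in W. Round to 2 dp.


Q = 2*pi*0.033*94*24.9/ln(0.095/0.079) = 2631.43 W

2631.43 W


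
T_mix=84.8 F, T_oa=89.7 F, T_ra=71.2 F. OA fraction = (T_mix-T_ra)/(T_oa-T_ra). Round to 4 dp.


frac = (84.8 - 71.2) / (89.7 - 71.2) = 0.7351

0.7351


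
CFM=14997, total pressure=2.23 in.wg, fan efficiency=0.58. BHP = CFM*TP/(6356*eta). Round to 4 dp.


BHP = 14997 * 2.23 / (6356 * 0.58) = 9.0719 hp

9.0719 hp


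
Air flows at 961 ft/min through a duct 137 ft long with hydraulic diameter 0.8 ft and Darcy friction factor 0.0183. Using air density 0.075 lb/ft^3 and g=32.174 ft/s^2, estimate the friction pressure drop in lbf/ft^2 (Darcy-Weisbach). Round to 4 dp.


v_fps = 961/60 = 16.0167 ft/s
dp = 0.0183*(137/0.8)*0.075*16.0167^2/(2*32.174) = 0.9370 lbf/ft^2

0.9370 lbf/ft^2


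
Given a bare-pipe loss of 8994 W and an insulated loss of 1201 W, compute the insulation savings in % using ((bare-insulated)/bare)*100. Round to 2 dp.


Savings = ((8994-1201)/8994)*100 = 86.65 %

86.65 %


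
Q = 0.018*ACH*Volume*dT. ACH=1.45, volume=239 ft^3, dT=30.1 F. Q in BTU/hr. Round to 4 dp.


Q = 0.018 * 1.45 * 239 * 30.1 = 187.7608 BTU/hr

187.7608 BTU/hr


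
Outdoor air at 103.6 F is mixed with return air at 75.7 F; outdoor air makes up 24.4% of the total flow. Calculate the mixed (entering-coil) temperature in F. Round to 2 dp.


T_mix = 75.7 + (24.4/100)*(103.6-75.7) = 82.51 F

82.51 F


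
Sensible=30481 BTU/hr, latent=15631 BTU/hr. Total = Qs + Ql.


Qt = 30481 + 15631 = 46112 BTU/hr

46112 BTU/hr


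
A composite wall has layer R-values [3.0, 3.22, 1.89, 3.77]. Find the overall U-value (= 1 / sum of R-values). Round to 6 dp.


R_total = 3.0 + 3.22 + 1.89 + 3.77 = 11.88
U = 1/11.88 = 0.084175

0.084175


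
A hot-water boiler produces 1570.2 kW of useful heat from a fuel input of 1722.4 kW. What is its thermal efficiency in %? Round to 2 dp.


eta = (1570.2/1722.4)*100 = 91.16 %

91.16 %


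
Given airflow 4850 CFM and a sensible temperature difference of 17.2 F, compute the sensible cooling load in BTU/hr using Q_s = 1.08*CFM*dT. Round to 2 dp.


Q = 1.08 * 4850 * 17.2 = 90093.60 BTU/hr

90093.60 BTU/hr


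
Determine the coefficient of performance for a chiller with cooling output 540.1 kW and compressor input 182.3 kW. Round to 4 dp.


COP = 540.1 / 182.3 = 2.9627

2.9627


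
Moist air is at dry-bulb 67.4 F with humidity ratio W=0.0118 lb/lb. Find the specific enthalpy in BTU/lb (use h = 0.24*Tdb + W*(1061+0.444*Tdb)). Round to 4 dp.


h = 0.24*67.4 + 0.0118*(1061+0.444*67.4) = 29.0489 BTU/lb

29.0489 BTU/lb


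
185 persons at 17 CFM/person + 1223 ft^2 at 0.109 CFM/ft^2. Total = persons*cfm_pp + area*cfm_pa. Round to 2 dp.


Total = 185*17 + 1223*0.109 = 3278.31 CFM

3278.31 CFM


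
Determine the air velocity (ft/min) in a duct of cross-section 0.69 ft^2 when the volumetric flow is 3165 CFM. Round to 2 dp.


V = 3165 / 0.69 = 4586.96 ft/min

4586.96 ft/min


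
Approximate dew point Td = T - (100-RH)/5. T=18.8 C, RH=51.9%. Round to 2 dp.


Td = 18.8 - (100-51.9)/5 = 9.18 C

9.18 C


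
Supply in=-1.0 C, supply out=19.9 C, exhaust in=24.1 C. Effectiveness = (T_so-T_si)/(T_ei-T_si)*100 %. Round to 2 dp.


eff = (19.9-(-1.0))/(24.1-(-1.0))*100 = 83.27 %

83.27 %


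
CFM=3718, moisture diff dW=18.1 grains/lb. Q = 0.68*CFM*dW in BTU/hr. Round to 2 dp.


Q = 0.68 * 3718 * 18.1 = 45761.14 BTU/hr

45761.14 BTU/hr


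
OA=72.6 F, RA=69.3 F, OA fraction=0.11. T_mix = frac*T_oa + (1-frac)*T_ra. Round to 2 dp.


T_mix = 0.11*72.6 + 0.89*69.3 = 69.66 F

69.66 F


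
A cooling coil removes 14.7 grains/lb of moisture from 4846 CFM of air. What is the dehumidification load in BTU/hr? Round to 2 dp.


Q = 0.68 * 4846 * 14.7 = 48440.62 BTU/hr

48440.62 BTU/hr


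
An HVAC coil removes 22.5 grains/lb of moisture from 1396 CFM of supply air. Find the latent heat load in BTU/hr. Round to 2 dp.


Q = 0.68 * 1396 * 22.5 = 21358.80 BTU/hr

21358.80 BTU/hr


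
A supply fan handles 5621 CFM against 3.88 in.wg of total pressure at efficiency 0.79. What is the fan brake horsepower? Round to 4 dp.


BHP = 5621 * 3.88 / (6356 * 0.79) = 4.3434 hp

4.3434 hp


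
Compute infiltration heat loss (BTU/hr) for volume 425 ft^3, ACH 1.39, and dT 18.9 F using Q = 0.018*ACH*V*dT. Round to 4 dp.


Q = 0.018 * 1.39 * 425 * 18.9 = 200.9732 BTU/hr

200.9732 BTU/hr


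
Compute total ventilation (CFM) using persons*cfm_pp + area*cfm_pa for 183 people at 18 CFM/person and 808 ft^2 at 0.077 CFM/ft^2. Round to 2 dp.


Total = 183*18 + 808*0.077 = 3356.22 CFM

3356.22 CFM


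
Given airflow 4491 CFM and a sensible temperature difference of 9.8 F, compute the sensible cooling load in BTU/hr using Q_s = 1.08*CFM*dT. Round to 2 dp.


Q = 1.08 * 4491 * 9.8 = 47532.74 BTU/hr

47532.74 BTU/hr


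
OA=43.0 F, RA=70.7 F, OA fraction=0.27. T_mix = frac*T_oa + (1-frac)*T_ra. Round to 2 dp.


T_mix = 0.27*43.0 + 0.73*70.7 = 63.22 F

63.22 F


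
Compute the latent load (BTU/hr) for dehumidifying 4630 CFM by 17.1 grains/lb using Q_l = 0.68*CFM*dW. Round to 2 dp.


Q = 0.68 * 4630 * 17.1 = 53837.64 BTU/hr

53837.64 BTU/hr


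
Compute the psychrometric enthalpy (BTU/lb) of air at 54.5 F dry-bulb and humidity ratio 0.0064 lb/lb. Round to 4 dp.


h = 0.24*54.5 + 0.0064*(1061+0.444*54.5) = 20.0253 BTU/lb

20.0253 BTU/lb


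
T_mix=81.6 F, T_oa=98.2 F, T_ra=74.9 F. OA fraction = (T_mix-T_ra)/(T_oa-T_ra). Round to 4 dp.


frac = (81.6 - 74.9) / (98.2 - 74.9) = 0.2876

0.2876


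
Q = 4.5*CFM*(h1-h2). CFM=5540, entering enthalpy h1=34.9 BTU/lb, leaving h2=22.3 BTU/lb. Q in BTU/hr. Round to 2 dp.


Q = 4.5 * 5540 * (34.9 - 22.3) = 314118.00 BTU/hr

314118.00 BTU/hr


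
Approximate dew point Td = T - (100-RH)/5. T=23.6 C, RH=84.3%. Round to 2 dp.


Td = 23.6 - (100-84.3)/5 = 20.46 C

20.46 C


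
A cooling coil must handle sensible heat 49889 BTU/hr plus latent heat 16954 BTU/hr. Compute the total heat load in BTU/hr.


Qt = 49889 + 16954 = 66843 BTU/hr

66843 BTU/hr


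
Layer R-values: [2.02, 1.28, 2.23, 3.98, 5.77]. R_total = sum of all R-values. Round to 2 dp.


R_total = 2.02 + 1.28 + 2.23 + 3.98 + 5.77 = 15.28

15.28


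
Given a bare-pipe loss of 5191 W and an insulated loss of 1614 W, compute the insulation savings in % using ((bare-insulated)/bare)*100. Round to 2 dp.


Savings = ((5191-1614)/5191)*100 = 68.91 %

68.91 %


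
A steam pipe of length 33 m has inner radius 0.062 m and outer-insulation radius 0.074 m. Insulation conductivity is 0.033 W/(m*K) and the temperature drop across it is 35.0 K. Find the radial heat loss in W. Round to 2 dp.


Q = 2*pi*0.033*33*35.0/ln(0.074/0.062) = 1353.54 W

1353.54 W


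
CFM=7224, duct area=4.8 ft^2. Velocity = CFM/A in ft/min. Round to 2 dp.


V = 7224 / 4.8 = 1505.00 ft/min

1505.00 ft/min


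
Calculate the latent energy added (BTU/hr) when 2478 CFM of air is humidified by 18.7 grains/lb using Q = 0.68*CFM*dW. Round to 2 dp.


Q = 0.68 * 2478 * 18.7 = 31510.25 BTU/hr

31510.25 BTU/hr


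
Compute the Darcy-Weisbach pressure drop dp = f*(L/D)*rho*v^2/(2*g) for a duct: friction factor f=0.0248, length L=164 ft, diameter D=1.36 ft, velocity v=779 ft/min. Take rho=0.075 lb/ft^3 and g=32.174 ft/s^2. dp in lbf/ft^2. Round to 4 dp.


v_fps = 779/60 = 12.9833 ft/s
dp = 0.0248*(164/1.36)*0.075*12.9833^2/(2*32.174) = 0.5876 lbf/ft^2

0.5876 lbf/ft^2


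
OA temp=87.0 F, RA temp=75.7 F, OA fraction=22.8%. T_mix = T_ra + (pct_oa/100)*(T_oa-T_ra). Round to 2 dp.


T_mix = 75.7 + (22.8/100)*(87.0-75.7) = 78.28 F

78.28 F


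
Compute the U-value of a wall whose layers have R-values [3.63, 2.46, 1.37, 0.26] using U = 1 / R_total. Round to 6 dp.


R_total = 3.63 + 2.46 + 1.37 + 0.26 = 7.72
U = 1/7.72 = 0.129534

0.129534


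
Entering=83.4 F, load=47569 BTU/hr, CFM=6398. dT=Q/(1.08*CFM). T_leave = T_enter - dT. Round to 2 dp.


dT = 47569/(1.08*6398) = 6.8842
T_leave = 83.4 - 6.8842 = 76.52 F

76.52 F


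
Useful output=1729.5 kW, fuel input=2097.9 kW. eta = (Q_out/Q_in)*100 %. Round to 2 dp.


eta = (1729.5/2097.9)*100 = 82.44 %

82.44 %


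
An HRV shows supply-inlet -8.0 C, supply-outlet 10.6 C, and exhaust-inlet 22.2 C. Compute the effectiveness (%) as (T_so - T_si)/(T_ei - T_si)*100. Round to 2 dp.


eff = (10.6-(-8.0))/(22.2-(-8.0))*100 = 61.59 %

61.59 %


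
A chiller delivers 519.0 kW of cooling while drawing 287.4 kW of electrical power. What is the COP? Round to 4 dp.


COP = 519.0 / 287.4 = 1.8058

1.8058


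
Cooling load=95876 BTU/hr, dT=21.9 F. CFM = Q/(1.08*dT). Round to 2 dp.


CFM = 95876 / (1.08 * 21.9) = 4053.61

4053.61 CFM


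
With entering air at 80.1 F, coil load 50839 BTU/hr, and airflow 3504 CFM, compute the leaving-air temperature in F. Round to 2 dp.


dT = 50839/(1.08*3504) = 13.4341
T_leave = 80.1 - 13.4341 = 66.67 F

66.67 F


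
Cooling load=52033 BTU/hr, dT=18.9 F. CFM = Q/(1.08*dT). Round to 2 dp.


CFM = 52033 / (1.08 * 18.9) = 2549.14

2549.14 CFM


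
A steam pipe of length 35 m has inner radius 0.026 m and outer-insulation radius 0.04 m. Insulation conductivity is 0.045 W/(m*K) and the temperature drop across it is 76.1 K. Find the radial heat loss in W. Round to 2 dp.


Q = 2*pi*0.045*35*76.1/ln(0.04/0.026) = 1748.18 W

1748.18 W


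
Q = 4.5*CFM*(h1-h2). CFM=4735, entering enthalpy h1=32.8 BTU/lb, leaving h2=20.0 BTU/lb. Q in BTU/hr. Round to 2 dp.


Q = 4.5 * 4735 * (32.8 - 20.0) = 272736.00 BTU/hr

272736.00 BTU/hr


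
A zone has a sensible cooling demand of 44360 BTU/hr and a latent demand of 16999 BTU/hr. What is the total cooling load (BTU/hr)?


Qt = 44360 + 16999 = 61359 BTU/hr

61359 BTU/hr


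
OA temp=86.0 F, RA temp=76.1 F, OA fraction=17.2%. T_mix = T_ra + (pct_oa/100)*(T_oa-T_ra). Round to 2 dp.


T_mix = 76.1 + (17.2/100)*(86.0-76.1) = 77.80 F

77.80 F


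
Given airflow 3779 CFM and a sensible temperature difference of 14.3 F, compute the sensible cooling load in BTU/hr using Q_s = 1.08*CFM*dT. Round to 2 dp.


Q = 1.08 * 3779 * 14.3 = 58362.88 BTU/hr

58362.88 BTU/hr


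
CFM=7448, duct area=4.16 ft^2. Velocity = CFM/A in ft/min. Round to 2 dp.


V = 7448 / 4.16 = 1790.38 ft/min

1790.38 ft/min


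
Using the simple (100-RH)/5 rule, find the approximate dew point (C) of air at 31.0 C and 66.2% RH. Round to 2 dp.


Td = 31.0 - (100-66.2)/5 = 24.24 C

24.24 C


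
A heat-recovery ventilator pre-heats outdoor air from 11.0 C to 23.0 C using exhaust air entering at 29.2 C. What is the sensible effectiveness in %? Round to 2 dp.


eff = (23.0-11.0)/(29.2-11.0)*100 = 65.93 %

65.93 %


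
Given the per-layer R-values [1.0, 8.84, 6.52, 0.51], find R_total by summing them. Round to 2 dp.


R_total = 1.0 + 8.84 + 6.52 + 0.51 = 16.87

16.87


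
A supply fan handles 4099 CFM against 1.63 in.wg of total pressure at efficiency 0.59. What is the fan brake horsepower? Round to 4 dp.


BHP = 4099 * 1.63 / (6356 * 0.59) = 1.7817 hp

1.7817 hp


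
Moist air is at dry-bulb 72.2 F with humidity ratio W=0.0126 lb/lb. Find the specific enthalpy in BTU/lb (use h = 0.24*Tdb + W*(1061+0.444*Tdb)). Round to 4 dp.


h = 0.24*72.2 + 0.0126*(1061+0.444*72.2) = 31.1005 BTU/lb

31.1005 BTU/lb


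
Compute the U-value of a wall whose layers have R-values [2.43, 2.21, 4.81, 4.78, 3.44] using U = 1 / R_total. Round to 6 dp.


R_total = 2.43 + 2.21 + 4.81 + 4.78 + 3.44 = 17.67
U = 1/17.67 = 0.056593

0.056593


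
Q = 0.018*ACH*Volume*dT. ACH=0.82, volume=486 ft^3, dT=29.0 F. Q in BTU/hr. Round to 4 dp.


Q = 0.018 * 0.82 * 486 * 29.0 = 208.0274 BTU/hr

208.0274 BTU/hr


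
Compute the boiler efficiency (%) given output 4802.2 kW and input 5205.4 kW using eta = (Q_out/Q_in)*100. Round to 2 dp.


eta = (4802.2/5205.4)*100 = 92.25 %

92.25 %


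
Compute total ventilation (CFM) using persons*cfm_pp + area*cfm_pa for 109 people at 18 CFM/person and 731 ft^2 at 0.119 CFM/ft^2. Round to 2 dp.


Total = 109*18 + 731*0.119 = 2048.99 CFM

2048.99 CFM


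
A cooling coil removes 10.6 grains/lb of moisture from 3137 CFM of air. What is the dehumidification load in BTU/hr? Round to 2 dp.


Q = 0.68 * 3137 * 10.6 = 22611.50 BTU/hr

22611.50 BTU/hr


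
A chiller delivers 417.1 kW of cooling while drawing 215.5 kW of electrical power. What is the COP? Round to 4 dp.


COP = 417.1 / 215.5 = 1.9355

1.9355


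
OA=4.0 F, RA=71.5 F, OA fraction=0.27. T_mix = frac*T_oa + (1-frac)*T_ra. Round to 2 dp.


T_mix = 0.27*4.0 + 0.73*71.5 = 53.28 F

53.28 F


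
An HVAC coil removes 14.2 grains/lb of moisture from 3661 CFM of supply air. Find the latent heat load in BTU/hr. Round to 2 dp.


Q = 0.68 * 3661 * 14.2 = 35350.62 BTU/hr

35350.62 BTU/hr


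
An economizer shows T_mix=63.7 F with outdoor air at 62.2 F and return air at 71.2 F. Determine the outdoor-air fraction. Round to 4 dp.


frac = (63.7 - 71.2) / (62.2 - 71.2) = 0.8333

0.8333


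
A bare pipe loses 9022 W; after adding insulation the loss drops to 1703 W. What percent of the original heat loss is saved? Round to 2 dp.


Savings = ((9022-1703)/9022)*100 = 81.12 %

81.12 %


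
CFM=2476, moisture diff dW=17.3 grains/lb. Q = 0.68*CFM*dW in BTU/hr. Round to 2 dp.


Q = 0.68 * 2476 * 17.3 = 29127.66 BTU/hr

29127.66 BTU/hr


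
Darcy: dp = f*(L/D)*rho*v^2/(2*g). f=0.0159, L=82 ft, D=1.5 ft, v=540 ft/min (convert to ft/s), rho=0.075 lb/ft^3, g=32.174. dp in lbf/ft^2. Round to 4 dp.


v_fps = 540/60 = 9.0 ft/s
dp = 0.0159*(82/1.5)*0.075*9.0^2/(2*32.174) = 0.0821 lbf/ft^2

0.0821 lbf/ft^2


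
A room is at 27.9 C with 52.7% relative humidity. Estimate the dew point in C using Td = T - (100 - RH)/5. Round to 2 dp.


Td = 27.9 - (100-52.7)/5 = 18.44 C

18.44 C


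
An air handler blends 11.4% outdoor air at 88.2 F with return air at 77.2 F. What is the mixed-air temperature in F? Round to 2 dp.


T_mix = 77.2 + (11.4/100)*(88.2-77.2) = 78.45 F

78.45 F


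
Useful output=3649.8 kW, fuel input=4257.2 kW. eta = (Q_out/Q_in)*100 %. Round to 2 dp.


eta = (3649.8/4257.2)*100 = 85.73 %

85.73 %


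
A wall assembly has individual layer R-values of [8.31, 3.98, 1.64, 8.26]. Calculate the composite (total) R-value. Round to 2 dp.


R_total = 8.31 + 3.98 + 1.64 + 8.26 = 22.19

22.19


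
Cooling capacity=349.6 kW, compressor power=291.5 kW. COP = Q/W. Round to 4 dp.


COP = 349.6 / 291.5 = 1.1993

1.1993


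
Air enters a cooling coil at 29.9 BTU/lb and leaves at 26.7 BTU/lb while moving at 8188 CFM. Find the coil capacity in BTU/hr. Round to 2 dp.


Q = 4.5 * 8188 * (29.9 - 26.7) = 117907.20 BTU/hr

117907.20 BTU/hr


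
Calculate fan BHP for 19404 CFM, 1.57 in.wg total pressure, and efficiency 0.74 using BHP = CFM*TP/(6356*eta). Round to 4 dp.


BHP = 19404 * 1.57 / (6356 * 0.74) = 6.4770 hp

6.4770 hp


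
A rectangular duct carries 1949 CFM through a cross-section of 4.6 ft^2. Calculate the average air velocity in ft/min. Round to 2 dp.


V = 1949 / 4.6 = 423.70 ft/min

423.70 ft/min


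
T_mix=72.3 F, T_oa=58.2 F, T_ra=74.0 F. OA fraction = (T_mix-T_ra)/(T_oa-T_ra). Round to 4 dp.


frac = (72.3 - 74.0) / (58.2 - 74.0) = 0.1076

0.1076


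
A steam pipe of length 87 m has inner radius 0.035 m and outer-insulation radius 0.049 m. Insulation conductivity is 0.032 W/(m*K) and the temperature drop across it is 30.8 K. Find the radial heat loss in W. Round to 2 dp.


Q = 2*pi*0.032*87*30.8/ln(0.049/0.035) = 1601.22 W

1601.22 W


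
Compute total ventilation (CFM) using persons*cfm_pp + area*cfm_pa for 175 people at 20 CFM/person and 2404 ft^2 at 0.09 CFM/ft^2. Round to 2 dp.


Total = 175*20 + 2404*0.09 = 3716.36 CFM

3716.36 CFM


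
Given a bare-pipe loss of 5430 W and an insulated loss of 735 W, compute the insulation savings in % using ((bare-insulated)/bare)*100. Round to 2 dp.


Savings = ((5430-735)/5430)*100 = 86.46 %

86.46 %


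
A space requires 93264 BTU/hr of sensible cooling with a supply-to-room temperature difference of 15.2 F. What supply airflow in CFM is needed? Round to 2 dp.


CFM = 93264 / (1.08 * 15.2) = 5681.29

5681.29 CFM


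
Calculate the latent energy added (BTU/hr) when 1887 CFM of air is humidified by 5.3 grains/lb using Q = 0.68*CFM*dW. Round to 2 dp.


Q = 0.68 * 1887 * 5.3 = 6800.75 BTU/hr

6800.75 BTU/hr


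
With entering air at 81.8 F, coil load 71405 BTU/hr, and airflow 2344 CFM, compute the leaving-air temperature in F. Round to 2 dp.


dT = 71405/(1.08*2344) = 28.2064
T_leave = 81.8 - 28.2064 = 53.59 F

53.59 F


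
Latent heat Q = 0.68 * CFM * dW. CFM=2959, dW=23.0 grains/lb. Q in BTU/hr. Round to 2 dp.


Q = 0.68 * 2959 * 23.0 = 46278.76 BTU/hr

46278.76 BTU/hr


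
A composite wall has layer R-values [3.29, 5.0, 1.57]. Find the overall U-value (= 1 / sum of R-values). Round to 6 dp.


R_total = 3.29 + 5.0 + 1.57 = 9.86
U = 1/9.86 = 0.101420

0.101420


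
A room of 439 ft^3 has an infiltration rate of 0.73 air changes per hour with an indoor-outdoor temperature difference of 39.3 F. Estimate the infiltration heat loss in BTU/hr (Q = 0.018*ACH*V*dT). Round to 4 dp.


Q = 0.018 * 0.73 * 439 * 39.3 = 226.7005 BTU/hr

226.7005 BTU/hr


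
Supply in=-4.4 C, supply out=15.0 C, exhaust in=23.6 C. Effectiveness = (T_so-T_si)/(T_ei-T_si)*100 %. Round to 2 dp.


eff = (15.0-(-4.4))/(23.6-(-4.4))*100 = 69.29 %

69.29 %


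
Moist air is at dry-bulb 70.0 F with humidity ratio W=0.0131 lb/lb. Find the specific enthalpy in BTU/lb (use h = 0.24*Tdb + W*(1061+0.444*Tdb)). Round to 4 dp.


h = 0.24*70.0 + 0.0131*(1061+0.444*70.0) = 31.1062 BTU/lb

31.1062 BTU/lb


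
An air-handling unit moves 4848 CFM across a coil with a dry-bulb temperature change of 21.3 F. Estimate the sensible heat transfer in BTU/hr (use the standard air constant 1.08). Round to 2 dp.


Q = 1.08 * 4848 * 21.3 = 111523.39 BTU/hr

111523.39 BTU/hr


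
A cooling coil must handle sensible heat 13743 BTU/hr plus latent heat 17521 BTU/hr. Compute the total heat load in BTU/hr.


Qt = 13743 + 17521 = 31264 BTU/hr

31264 BTU/hr


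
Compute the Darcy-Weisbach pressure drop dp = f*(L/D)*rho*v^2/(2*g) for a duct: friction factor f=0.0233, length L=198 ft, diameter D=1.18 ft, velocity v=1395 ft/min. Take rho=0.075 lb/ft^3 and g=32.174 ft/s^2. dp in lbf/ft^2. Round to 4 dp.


v_fps = 1395/60 = 23.25 ft/s
dp = 0.0233*(198/1.18)*0.075*23.25^2/(2*32.174) = 2.4633 lbf/ft^2

2.4633 lbf/ft^2


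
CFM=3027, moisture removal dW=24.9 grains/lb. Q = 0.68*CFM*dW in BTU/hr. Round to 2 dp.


Q = 0.68 * 3027 * 24.9 = 51253.16 BTU/hr

51253.16 BTU/hr


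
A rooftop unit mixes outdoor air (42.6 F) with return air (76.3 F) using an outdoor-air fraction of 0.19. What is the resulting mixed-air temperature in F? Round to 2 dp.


T_mix = 0.19*42.6 + 0.81*76.3 = 69.90 F

69.90 F


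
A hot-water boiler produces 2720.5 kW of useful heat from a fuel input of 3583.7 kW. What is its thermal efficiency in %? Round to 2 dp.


eta = (2720.5/3583.7)*100 = 75.91 %

75.91 %


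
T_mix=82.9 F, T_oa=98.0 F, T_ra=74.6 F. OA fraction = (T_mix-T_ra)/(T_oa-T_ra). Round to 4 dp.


frac = (82.9 - 74.6) / (98.0 - 74.6) = 0.3547

0.3547


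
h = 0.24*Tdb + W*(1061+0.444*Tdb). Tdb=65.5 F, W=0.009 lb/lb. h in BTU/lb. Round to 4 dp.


h = 0.24*65.5 + 0.009*(1061+0.444*65.5) = 25.5307 BTU/lb

25.5307 BTU/lb


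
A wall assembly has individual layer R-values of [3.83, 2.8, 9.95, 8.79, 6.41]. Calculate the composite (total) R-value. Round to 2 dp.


R_total = 3.83 + 2.8 + 9.95 + 8.79 + 6.41 = 31.78

31.78


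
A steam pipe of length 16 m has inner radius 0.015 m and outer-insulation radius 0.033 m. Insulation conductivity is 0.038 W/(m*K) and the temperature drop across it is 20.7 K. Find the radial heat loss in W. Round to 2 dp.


Q = 2*pi*0.038*16*20.7/ln(0.033/0.015) = 100.29 W

100.29 W


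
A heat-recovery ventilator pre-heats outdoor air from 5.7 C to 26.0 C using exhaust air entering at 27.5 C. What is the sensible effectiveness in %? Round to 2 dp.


eff = (26.0-5.7)/(27.5-5.7)*100 = 93.12 %

93.12 %


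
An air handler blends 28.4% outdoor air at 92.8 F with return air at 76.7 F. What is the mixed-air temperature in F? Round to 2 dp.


T_mix = 76.7 + (28.4/100)*(92.8-76.7) = 81.27 F

81.27 F


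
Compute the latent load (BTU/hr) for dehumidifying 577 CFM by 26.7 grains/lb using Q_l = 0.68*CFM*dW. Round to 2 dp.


Q = 0.68 * 577 * 26.7 = 10476.01 BTU/hr

10476.01 BTU/hr


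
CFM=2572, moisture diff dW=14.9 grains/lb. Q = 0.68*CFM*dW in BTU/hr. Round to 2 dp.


Q = 0.68 * 2572 * 14.9 = 26059.50 BTU/hr

26059.50 BTU/hr


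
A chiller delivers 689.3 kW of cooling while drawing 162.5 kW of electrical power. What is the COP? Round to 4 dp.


COP = 689.3 / 162.5 = 4.2418

4.2418


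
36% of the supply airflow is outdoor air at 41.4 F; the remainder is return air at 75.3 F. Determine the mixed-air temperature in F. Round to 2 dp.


T_mix = 0.36*41.4 + 0.64*75.3 = 63.10 F

63.10 F


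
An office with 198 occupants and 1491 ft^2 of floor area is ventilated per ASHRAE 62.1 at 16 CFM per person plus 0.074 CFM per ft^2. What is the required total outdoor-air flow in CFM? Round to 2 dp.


Total = 198*16 + 1491*0.074 = 3278.33 CFM

3278.33 CFM


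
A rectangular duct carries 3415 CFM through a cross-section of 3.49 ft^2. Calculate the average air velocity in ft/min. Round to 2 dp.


V = 3415 / 3.49 = 978.51 ft/min

978.51 ft/min


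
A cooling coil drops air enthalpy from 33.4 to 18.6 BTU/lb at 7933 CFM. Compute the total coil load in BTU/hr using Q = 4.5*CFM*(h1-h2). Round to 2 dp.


Q = 4.5 * 7933 * (33.4 - 18.6) = 528337.80 BTU/hr

528337.80 BTU/hr


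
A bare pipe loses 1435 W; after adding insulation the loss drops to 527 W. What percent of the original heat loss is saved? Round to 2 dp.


Savings = ((1435-527)/1435)*100 = 63.28 %

63.28 %


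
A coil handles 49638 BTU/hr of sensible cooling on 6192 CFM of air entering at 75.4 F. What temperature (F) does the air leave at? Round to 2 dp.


dT = 49638/(1.08*6192) = 7.4227
T_leave = 75.4 - 7.4227 = 67.98 F

67.98 F


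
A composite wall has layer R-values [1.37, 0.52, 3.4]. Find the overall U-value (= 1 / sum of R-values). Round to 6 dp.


R_total = 1.37 + 0.52 + 3.4 = 5.29
U = 1/5.29 = 0.189036

0.189036


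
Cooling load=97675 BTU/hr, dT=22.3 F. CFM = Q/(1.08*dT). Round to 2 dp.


CFM = 97675 / (1.08 * 22.3) = 4055.60

4055.60 CFM


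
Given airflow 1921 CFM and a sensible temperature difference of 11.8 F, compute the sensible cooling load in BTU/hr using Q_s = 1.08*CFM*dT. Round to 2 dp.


Q = 1.08 * 1921 * 11.8 = 24481.22 BTU/hr

24481.22 BTU/hr


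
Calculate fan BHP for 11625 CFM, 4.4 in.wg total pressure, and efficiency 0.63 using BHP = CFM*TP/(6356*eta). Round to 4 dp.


BHP = 11625 * 4.4 / (6356 * 0.63) = 12.7738 hp

12.7738 hp


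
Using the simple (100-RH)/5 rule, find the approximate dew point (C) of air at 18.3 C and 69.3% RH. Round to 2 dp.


Td = 18.3 - (100-69.3)/5 = 12.16 C

12.16 C


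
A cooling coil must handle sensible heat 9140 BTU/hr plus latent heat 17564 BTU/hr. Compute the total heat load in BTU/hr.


Qt = 9140 + 17564 = 26704 BTU/hr

26704 BTU/hr


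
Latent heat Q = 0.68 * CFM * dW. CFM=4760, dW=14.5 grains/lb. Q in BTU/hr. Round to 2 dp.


Q = 0.68 * 4760 * 14.5 = 46933.60 BTU/hr

46933.60 BTU/hr


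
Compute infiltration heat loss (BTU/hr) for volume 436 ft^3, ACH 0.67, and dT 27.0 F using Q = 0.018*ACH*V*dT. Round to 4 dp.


Q = 0.018 * 0.67 * 436 * 27.0 = 141.9703 BTU/hr

141.9703 BTU/hr


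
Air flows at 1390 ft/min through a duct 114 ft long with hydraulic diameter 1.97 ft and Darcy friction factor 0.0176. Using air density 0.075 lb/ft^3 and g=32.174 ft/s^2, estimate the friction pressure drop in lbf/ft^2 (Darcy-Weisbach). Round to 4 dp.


v_fps = 1390/60 = 23.1667 ft/s
dp = 0.0176*(114/1.97)*0.075*23.1667^2/(2*32.174) = 0.6371 lbf/ft^2

0.6371 lbf/ft^2


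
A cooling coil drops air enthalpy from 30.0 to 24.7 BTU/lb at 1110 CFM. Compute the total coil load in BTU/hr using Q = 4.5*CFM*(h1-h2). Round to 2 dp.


Q = 4.5 * 1110 * (30.0 - 24.7) = 26473.50 BTU/hr

26473.50 BTU/hr


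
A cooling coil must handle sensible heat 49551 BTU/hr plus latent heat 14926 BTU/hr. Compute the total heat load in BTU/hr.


Qt = 49551 + 14926 = 64477 BTU/hr

64477 BTU/hr


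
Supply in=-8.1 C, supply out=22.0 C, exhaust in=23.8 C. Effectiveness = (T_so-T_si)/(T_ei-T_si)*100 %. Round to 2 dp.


eff = (22.0-(-8.1))/(23.8-(-8.1))*100 = 94.36 %

94.36 %


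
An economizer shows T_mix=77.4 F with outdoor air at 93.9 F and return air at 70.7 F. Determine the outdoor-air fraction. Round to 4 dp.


frac = (77.4 - 70.7) / (93.9 - 70.7) = 0.2888

0.2888


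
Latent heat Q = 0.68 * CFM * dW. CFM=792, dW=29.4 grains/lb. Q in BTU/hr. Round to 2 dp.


Q = 0.68 * 792 * 29.4 = 15833.66 BTU/hr

15833.66 BTU/hr


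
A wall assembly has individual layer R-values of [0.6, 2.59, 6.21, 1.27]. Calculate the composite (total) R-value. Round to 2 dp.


R_total = 0.6 + 2.59 + 6.21 + 1.27 = 10.67

10.67


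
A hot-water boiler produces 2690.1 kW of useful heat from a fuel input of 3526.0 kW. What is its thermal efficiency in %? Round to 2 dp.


eta = (2690.1/3526.0)*100 = 76.29 %

76.29 %


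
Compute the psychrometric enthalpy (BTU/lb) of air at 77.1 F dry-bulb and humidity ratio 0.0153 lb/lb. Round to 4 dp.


h = 0.24*77.1 + 0.0153*(1061+0.444*77.1) = 35.2611 BTU/lb

35.2611 BTU/lb


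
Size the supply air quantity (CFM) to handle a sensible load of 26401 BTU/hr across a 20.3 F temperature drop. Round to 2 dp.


CFM = 26401 / (1.08 * 20.3) = 1204.21

1204.21 CFM


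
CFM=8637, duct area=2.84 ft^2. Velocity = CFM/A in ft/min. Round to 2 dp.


V = 8637 / 2.84 = 3041.20 ft/min

3041.20 ft/min


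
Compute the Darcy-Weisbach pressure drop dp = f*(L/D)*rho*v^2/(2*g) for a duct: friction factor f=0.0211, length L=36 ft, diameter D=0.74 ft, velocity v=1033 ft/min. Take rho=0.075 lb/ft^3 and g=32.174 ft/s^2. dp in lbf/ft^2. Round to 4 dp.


v_fps = 1033/60 = 17.2167 ft/s
dp = 0.0211*(36/0.74)*0.075*17.2167^2/(2*32.174) = 0.3546 lbf/ft^2

0.3546 lbf/ft^2


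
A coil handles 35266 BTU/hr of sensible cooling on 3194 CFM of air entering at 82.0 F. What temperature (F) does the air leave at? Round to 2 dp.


dT = 35266/(1.08*3194) = 10.2235
T_leave = 82.0 - 10.2235 = 71.78 F

71.78 F


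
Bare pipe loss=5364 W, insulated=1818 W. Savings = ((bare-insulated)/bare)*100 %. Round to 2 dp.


Savings = ((5364-1818)/5364)*100 = 66.11 %

66.11 %


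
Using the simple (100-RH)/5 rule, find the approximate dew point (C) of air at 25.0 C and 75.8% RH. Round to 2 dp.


Td = 25.0 - (100-75.8)/5 = 20.16 C

20.16 C


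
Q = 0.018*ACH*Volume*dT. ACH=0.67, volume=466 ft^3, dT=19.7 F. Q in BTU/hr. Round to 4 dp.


Q = 0.018 * 0.67 * 466 * 19.7 = 110.7132 BTU/hr

110.7132 BTU/hr


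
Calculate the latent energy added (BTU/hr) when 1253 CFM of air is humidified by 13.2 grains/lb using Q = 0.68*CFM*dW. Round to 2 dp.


Q = 0.68 * 1253 * 13.2 = 11246.93 BTU/hr

11246.93 BTU/hr


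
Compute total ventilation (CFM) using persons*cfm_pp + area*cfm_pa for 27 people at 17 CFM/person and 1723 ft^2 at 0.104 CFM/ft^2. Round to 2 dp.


Total = 27*17 + 1723*0.104 = 638.19 CFM

638.19 CFM


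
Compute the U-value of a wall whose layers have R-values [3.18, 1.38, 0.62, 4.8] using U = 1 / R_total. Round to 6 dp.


R_total = 3.18 + 1.38 + 0.62 + 4.8 = 9.98
U = 1/9.98 = 0.100200

0.100200


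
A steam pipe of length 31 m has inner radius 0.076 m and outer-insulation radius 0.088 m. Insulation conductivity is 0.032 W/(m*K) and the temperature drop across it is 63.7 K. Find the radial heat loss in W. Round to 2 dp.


Q = 2*pi*0.032*31*63.7/ln(0.088/0.076) = 2708.24 W

2708.24 W


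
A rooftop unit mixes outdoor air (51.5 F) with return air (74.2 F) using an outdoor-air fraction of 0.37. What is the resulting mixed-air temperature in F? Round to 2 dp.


T_mix = 0.37*51.5 + 0.63*74.2 = 65.80 F

65.80 F


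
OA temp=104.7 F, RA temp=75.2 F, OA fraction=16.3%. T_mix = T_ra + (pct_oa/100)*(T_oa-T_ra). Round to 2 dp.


T_mix = 75.2 + (16.3/100)*(104.7-75.2) = 80.01 F

80.01 F


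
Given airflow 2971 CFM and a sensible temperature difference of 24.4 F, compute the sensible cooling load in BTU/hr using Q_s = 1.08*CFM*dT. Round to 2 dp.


Q = 1.08 * 2971 * 24.4 = 78291.79 BTU/hr

78291.79 BTU/hr


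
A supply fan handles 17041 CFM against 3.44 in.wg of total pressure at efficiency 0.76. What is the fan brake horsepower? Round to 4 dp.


BHP = 17041 * 3.44 / (6356 * 0.76) = 12.1355 hp

12.1355 hp


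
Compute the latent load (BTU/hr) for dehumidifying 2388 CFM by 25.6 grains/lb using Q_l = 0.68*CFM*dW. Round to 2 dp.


Q = 0.68 * 2388 * 25.6 = 41570.30 BTU/hr

41570.30 BTU/hr


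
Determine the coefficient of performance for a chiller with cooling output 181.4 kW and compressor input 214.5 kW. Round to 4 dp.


COP = 181.4 / 214.5 = 0.8457

0.8457


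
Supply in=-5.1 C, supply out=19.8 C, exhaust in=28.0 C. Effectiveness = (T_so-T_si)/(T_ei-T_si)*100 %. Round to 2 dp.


eff = (19.8-(-5.1))/(28.0-(-5.1))*100 = 75.23 %

75.23 %


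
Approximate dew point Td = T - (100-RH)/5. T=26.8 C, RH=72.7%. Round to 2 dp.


Td = 26.8 - (100-72.7)/5 = 21.34 C

21.34 C


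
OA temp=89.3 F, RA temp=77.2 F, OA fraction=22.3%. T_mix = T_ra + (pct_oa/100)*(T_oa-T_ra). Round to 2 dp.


T_mix = 77.2 + (22.3/100)*(89.3-77.2) = 79.90 F

79.90 F


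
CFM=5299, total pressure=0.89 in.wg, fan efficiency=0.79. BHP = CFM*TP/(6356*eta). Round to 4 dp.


BHP = 5299 * 0.89 / (6356 * 0.79) = 0.9392 hp

0.9392 hp


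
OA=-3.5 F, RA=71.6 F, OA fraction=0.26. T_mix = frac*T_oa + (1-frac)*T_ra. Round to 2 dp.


T_mix = 0.26*(-3.5) + 0.74*71.6 = 52.07 F

52.07 F


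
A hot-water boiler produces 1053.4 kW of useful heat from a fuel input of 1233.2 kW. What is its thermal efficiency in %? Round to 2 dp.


eta = (1053.4/1233.2)*100 = 85.42 %

85.42 %


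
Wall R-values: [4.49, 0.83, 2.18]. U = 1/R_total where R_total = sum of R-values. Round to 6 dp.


R_total = 4.49 + 0.83 + 2.18 = 7.50
U = 1/7.50 = 0.133333

0.133333


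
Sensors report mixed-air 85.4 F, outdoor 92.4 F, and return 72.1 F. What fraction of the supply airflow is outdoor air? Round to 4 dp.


frac = (85.4 - 72.1) / (92.4 - 72.1) = 0.6552

0.6552


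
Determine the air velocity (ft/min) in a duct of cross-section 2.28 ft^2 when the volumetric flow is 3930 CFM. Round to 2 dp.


V = 3930 / 2.28 = 1723.68 ft/min

1723.68 ft/min


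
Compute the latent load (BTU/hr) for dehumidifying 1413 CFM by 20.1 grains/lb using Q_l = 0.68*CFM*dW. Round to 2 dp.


Q = 0.68 * 1413 * 20.1 = 19312.88 BTU/hr

19312.88 BTU/hr


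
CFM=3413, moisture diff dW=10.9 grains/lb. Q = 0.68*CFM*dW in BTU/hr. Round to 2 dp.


Q = 0.68 * 3413 * 10.9 = 25297.16 BTU/hr

25297.16 BTU/hr


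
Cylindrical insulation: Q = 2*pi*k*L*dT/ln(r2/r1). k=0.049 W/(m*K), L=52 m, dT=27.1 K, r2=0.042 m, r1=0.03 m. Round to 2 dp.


Q = 2*pi*0.049*52*27.1/ln(0.042/0.03) = 1289.43 W

1289.43 W


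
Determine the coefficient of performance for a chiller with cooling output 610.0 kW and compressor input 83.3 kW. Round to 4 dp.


COP = 610.0 / 83.3 = 7.3229

7.3229


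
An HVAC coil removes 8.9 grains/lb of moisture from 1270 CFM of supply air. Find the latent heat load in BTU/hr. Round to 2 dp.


Q = 0.68 * 1270 * 8.9 = 7686.04 BTU/hr

7686.04 BTU/hr


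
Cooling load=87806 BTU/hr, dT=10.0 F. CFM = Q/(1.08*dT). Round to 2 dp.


CFM = 87806 / (1.08 * 10.0) = 8130.19

8130.19 CFM


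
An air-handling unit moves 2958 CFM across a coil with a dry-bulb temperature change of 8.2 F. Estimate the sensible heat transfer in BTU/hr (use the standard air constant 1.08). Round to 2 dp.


Q = 1.08 * 2958 * 8.2 = 26196.05 BTU/hr

26196.05 BTU/hr


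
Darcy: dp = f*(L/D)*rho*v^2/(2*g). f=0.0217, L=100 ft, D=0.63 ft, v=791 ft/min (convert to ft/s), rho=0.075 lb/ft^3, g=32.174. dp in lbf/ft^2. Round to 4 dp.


v_fps = 791/60 = 13.1833 ft/s
dp = 0.0217*(100/0.63)*0.075*13.1833^2/(2*32.174) = 0.6977 lbf/ft^2

0.6977 lbf/ft^2


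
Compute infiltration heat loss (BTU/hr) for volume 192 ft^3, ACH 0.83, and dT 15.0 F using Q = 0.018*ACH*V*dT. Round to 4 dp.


Q = 0.018 * 0.83 * 192 * 15.0 = 43.0272 BTU/hr

43.0272 BTU/hr


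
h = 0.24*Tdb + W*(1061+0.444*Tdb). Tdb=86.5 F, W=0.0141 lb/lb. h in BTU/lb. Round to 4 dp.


h = 0.24*86.5 + 0.0141*(1061+0.444*86.5) = 36.2616 BTU/lb

36.2616 BTU/lb


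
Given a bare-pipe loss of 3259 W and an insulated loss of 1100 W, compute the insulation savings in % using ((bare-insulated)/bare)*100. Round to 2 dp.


Savings = ((3259-1100)/3259)*100 = 66.25 %

66.25 %


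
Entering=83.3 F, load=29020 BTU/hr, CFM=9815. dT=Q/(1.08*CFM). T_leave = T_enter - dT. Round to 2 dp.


dT = 29020/(1.08*9815) = 2.7377
T_leave = 83.3 - 2.7377 = 80.56 F

80.56 F


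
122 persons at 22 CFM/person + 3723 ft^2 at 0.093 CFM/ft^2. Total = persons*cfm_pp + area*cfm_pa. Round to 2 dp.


Total = 122*22 + 3723*0.093 = 3030.24 CFM

3030.24 CFM


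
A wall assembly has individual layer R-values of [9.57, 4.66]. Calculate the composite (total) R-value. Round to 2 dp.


R_total = 9.57 + 4.66 = 14.23

14.23


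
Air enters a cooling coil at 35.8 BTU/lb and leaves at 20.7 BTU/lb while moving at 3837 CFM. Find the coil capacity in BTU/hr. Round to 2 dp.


Q = 4.5 * 3837 * (35.8 - 20.7) = 260724.15 BTU/hr

260724.15 BTU/hr


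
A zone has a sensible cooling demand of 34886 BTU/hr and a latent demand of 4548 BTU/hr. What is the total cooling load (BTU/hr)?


Qt = 34886 + 4548 = 39434 BTU/hr

39434 BTU/hr


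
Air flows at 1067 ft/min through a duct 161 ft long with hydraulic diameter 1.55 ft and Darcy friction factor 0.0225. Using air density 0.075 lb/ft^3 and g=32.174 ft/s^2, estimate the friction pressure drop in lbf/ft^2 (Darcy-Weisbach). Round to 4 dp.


v_fps = 1067/60 = 17.7833 ft/s
dp = 0.0225*(161/1.55)*0.075*17.7833^2/(2*32.174) = 0.8614 lbf/ft^2

0.8614 lbf/ft^2


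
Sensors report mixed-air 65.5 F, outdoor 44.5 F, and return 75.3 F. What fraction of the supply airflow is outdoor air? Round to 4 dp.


frac = (65.5 - 75.3) / (44.5 - 75.3) = 0.3182

0.3182


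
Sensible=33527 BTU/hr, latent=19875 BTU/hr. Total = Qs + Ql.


Qt = 33527 + 19875 = 53402 BTU/hr

53402 BTU/hr


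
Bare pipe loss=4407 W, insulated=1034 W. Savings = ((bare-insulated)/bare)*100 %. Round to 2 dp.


Savings = ((4407-1034)/4407)*100 = 76.54 %

76.54 %


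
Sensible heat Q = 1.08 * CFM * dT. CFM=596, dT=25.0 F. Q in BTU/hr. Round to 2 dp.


Q = 1.08 * 596 * 25.0 = 16092.00 BTU/hr

16092.00 BTU/hr


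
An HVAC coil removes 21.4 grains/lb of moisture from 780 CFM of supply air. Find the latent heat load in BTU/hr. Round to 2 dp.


Q = 0.68 * 780 * 21.4 = 11350.56 BTU/hr

11350.56 BTU/hr


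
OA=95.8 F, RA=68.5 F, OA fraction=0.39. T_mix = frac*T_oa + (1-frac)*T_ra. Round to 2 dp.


T_mix = 0.39*95.8 + 0.61*68.5 = 79.15 F

79.15 F


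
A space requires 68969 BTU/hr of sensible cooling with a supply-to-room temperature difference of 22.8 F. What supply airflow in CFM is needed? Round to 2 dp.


CFM = 68969 / (1.08 * 22.8) = 2800.89

2800.89 CFM


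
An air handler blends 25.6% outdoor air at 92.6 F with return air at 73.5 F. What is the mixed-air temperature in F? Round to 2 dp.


T_mix = 73.5 + (25.6/100)*(92.6-73.5) = 78.39 F

78.39 F


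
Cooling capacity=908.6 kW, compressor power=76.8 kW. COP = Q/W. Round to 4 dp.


COP = 908.6 / 76.8 = 11.8307

11.8307


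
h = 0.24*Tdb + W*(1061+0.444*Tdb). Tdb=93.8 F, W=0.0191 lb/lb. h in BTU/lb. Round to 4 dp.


h = 0.24*93.8 + 0.0191*(1061+0.444*93.8) = 43.5726 BTU/lb

43.5726 BTU/lb


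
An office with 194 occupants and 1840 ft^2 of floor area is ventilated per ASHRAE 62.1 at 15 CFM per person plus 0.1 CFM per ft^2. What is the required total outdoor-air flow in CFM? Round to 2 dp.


Total = 194*15 + 1840*0.1 = 3094.00 CFM

3094.00 CFM


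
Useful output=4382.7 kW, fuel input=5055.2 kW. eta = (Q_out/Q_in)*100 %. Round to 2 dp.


eta = (4382.7/5055.2)*100 = 86.70 %

86.70 %


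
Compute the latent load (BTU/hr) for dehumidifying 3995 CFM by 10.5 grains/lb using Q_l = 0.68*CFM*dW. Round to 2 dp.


Q = 0.68 * 3995 * 10.5 = 28524.30 BTU/hr

28524.30 BTU/hr


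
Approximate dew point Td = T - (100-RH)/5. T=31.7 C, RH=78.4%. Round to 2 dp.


Td = 31.7 - (100-78.4)/5 = 27.38 C

27.38 C


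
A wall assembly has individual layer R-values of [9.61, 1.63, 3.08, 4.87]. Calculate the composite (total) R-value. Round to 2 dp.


R_total = 9.61 + 1.63 + 3.08 + 4.87 = 19.19

19.19


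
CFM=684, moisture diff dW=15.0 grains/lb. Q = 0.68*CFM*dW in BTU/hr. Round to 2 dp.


Q = 0.68 * 684 * 15.0 = 6976.80 BTU/hr

6976.80 BTU/hr


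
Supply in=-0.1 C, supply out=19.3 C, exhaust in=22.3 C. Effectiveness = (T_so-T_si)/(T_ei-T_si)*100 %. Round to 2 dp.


eff = (19.3-(-0.1))/(22.3-(-0.1))*100 = 86.61 %

86.61 %
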